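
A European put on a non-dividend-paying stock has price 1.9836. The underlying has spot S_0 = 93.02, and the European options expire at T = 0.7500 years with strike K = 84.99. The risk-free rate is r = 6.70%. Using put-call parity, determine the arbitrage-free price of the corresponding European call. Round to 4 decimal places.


Answer: Call price = 14.1788

Derivation:
Put-call parity: C - P = S_0 * exp(-qT) - K * exp(-rT).
S_0 * exp(-qT) = 93.0200 * 1.00000000 = 93.02000000
K * exp(-rT) = 84.9900 * 0.95099165 = 80.82478007
C = P + S*exp(-qT) - K*exp(-rT)
C = 1.9836 + 93.02000000 - 80.82478007 = 14.1788


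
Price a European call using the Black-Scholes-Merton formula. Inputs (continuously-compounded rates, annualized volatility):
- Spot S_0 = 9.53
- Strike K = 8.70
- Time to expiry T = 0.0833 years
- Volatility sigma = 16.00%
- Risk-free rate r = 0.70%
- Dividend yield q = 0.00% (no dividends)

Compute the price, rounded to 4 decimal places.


Answer: Price = 0.8388

Derivation:
d1 = (ln(S/K) + (r - q + 0.5*sigma^2) * T) / (sigma * sqrt(T)) = 2.00895359
d2 = d1 - sigma * sqrt(T) = 1.96277481
exp(-rT) = 0.99941707; exp(-qT) = 1.00000000
C = S_0 * exp(-qT) * N(d1) - K * exp(-rT) * N(d2)
N(d1) = 0.97772897; N(d2) = 0.97516383
C = 9.5300 * 1.00000000 * 0.97772897 - 8.7000 * 0.99941707 * 0.97516383 = 0.8388


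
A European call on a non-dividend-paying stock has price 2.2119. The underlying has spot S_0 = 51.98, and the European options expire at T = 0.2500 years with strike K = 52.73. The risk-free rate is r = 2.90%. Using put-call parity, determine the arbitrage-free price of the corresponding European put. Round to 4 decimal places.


Put-call parity: C - P = S_0 * exp(-qT) - K * exp(-rT).
S_0 * exp(-qT) = 51.9800 * 1.00000000 = 51.98000000
K * exp(-rT) = 52.7300 * 0.99277622 = 52.34908997
P = C - S*exp(-qT) + K*exp(-rT)
P = 2.2119 - 51.98000000 + 52.34908997 = 2.5810

Answer: Put price = 2.5810


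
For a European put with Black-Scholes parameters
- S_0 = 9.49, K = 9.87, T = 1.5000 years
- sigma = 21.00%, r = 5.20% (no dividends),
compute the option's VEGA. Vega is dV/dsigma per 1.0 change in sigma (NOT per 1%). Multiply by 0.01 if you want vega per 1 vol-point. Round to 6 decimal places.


d1 = 0.2792175659; d2 = 0.0220211429
phi(d1) = 0.3836902250; exp(-qT) = 1.0000000000; exp(-rT) = 0.9249644265
Vega = S * exp(-qT) * phi(d1) * sqrt(T) = 9.4900 * 1.0000000000 * 0.3836902250 * 1.2247448714 = 4.459566

Answer: Vega = 4.459566


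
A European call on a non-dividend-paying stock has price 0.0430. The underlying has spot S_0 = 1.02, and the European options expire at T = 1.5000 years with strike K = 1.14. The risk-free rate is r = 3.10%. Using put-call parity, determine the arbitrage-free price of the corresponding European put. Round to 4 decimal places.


Answer: Put price = 0.1112

Derivation:
Put-call parity: C - P = S_0 * exp(-qT) - K * exp(-rT).
S_0 * exp(-qT) = 1.0200 * 1.00000000 = 1.02000000
K * exp(-rT) = 1.1400 * 0.95456456 = 1.08820360
P = C - S*exp(-qT) + K*exp(-rT)
P = 0.0430 - 1.02000000 + 1.08820360 = 0.1112


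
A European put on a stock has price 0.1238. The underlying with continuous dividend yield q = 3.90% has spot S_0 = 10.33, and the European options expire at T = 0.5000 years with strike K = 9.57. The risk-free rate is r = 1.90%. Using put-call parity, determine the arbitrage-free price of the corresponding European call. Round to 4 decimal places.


Answer: Call price = 0.7748

Derivation:
Put-call parity: C - P = S_0 * exp(-qT) - K * exp(-rT).
S_0 * exp(-qT) = 10.3300 * 0.98068890 = 10.13051629
K * exp(-rT) = 9.5700 * 0.99054498 = 9.47951548
C = P + S*exp(-qT) - K*exp(-rT)
C = 0.1238 + 10.13051629 - 9.47951548 = 0.7748


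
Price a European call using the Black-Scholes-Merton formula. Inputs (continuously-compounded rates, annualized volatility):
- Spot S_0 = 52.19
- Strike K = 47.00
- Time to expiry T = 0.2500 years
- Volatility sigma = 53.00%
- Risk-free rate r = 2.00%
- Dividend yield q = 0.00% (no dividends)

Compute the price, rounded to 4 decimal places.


d1 = (ln(S/K) + (r - q + 0.5*sigma^2) * T) / (sigma * sqrt(T)) = 0.54662568
d2 = d1 - sigma * sqrt(T) = 0.28162568
exp(-rT) = 0.99501248; exp(-qT) = 1.00000000
C = S_0 * exp(-qT) * N(d1) - K * exp(-rT) * N(d2)
N(d1) = 0.70768204; N(d2) = 0.61088472
C = 52.1900 * 1.00000000 * 0.70768204 - 47.0000 * 0.99501248 * 0.61088472 = 8.3655

Answer: Price = 8.3655


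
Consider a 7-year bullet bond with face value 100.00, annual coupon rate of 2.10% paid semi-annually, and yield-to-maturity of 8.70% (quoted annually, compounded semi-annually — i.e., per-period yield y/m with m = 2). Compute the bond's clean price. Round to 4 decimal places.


Coupon per period c = face * coupon_rate / m = 1.050000
Periods per year m = 2; per-period yield y/m = 0.043500
Number of cashflows N = 14
Cashflows (t years, CF_t, discount factor 1/(1+y/m)^(m*t), PV):
  t = 0.5000: CF_t = 1.050000, DF = 0.958313, PV = 1.006229
  t = 1.0000: CF_t = 1.050000, DF = 0.918365, PV = 0.964283
  t = 1.5000: CF_t = 1.050000, DF = 0.880081, PV = 0.924085
  t = 2.0000: CF_t = 1.050000, DF = 0.843393, PV = 0.885563
  t = 2.5000: CF_t = 1.050000, DF = 0.808235, PV = 0.848647
  t = 3.0000: CF_t = 1.050000, DF = 0.774543, PV = 0.813270
  t = 3.5000: CF_t = 1.050000, DF = 0.742254, PV = 0.779367
  t = 4.0000: CF_t = 1.050000, DF = 0.711312, PV = 0.746878
  t = 4.5000: CF_t = 1.050000, DF = 0.681660, PV = 0.715743
  t = 5.0000: CF_t = 1.050000, DF = 0.653244, PV = 0.685906
  t = 5.5000: CF_t = 1.050000, DF = 0.626013, PV = 0.657313
  t = 6.0000: CF_t = 1.050000, DF = 0.599916, PV = 0.629912
  t = 6.5000: CF_t = 1.050000, DF = 0.574908, PV = 0.603653
  t = 7.0000: CF_t = 101.050000, DF = 0.550942, PV = 55.672660
Price P = sum_t PV_t = 65.933509

Answer: Price = 65.9335


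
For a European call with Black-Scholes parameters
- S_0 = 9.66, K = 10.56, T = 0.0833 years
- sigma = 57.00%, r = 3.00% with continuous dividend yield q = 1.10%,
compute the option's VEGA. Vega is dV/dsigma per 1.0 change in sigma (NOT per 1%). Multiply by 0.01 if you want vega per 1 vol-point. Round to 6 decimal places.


d1 = -0.4496017525; d2 = -0.6141136670
phi(d1) = 0.3605915502; exp(-qT) = 0.9990841197; exp(-rT) = 0.9975041199
Vega = S * exp(-qT) * phi(d1) * sqrt(T) = 9.6600 * 0.9990841197 * 0.3605915502 * 0.2886173938 = 1.004424

Answer: Vega = 1.004424


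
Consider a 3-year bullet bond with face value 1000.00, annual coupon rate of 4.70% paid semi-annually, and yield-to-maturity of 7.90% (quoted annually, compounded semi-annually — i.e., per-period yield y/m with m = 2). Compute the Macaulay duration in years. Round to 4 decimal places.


Coupon per period c = face * coupon_rate / m = 23.500000
Periods per year m = 2; per-period yield y/m = 0.039500
Number of cashflows N = 6
Cashflows (t years, CF_t, discount factor 1/(1+y/m)^(m*t), PV):
  t = 0.5000: CF_t = 23.500000, DF = 0.962001, PV = 22.607023
  t = 1.0000: CF_t = 23.500000, DF = 0.925446, PV = 21.747977
  t = 1.5000: CF_t = 23.500000, DF = 0.890280, PV = 20.921575
  t = 2.0000: CF_t = 23.500000, DF = 0.856450, PV = 20.126576
  t = 2.5000: CF_t = 23.500000, DF = 0.823906, PV = 19.361785
  t = 3.0000: CF_t = 1023.500000, DF = 0.792598, PV = 811.224176
Price P = sum_t PV_t = 915.989112
Macaulay numerator sum_t t * PV_t:
  t * PV_t at t = 0.5000: 11.303511
  t * PV_t at t = 1.0000: 21.747977
  t * PV_t at t = 1.5000: 31.382363
  t * PV_t at t = 2.0000: 40.253151
  t * PV_t at t = 2.5000: 48.404463
  t * PV_t at t = 3.0000: 2433.672528
Macaulay duration D = (sum_t t * PV_t) / P = 2586.763993 / 915.989112 = 2.824012

Answer: Macaulay duration = 2.8240 years


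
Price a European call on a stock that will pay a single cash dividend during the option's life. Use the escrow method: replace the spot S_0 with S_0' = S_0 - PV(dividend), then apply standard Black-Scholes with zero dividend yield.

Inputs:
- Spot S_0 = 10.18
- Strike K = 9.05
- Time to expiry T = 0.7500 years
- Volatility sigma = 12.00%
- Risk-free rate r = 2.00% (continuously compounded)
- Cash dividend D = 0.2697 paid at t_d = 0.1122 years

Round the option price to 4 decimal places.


Answer: Price = 1.0741

Derivation:
PV(D) = D * exp(-r * t_d) = 0.2697 * 0.99775852 = 0.26909547
S_0' = S_0 - PV(D) = 10.1800 - 0.26909547 = 9.91090453
d1 = (ln(S_0'/K) + (r + sigma^2/2)*T) / (sigma*sqrt(T)) = 1.07070436
d2 = d1 - sigma*sqrt(T) = 0.96678131
exp(-rT) = 0.98511194
N(d1) = 0.85784881; N(d2) = 0.83317331
C = S_0' * N(d1) - K * exp(-rT) * N(d2) = 9.91090453 * 0.85784881 - 9.0500 * 0.98511194 * 0.83317331 = 1.0741


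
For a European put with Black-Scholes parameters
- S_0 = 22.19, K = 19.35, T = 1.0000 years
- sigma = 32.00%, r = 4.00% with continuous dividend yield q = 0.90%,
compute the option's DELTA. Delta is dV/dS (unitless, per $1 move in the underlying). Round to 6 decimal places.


Answer: Delta = -0.244511

Derivation:
d1 = 0.6848416171; d2 = 0.3648416171
phi(d1) = 0.3155486045; exp(-qT) = 0.9910403788; exp(-rT) = 0.9607894392
N(-d1) = 0.2467219353
Delta = -exp(-qT) * N(-d1) = -0.9910403788 * 0.2467219353 = -0.244511


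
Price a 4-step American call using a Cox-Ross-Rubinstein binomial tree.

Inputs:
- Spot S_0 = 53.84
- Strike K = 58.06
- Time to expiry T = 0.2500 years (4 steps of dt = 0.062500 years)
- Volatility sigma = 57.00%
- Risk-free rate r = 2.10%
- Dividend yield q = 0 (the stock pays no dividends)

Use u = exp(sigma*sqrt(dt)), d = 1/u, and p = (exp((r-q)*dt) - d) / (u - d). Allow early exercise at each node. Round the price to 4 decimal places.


Answer: Price = V(0,0) = 4.7386

Derivation:
dt = T/N = 0.062500
u = exp(sigma*sqrt(dt)) = 1.153153; d = 1/u = 0.867188
p = (exp((r-q)*dt) - d) / (u - d) = 0.469028
Discount per step: exp(-r*dt) = 0.998688
Stock lattice S(k, i) with i counting down-moves:
  k=0: S(0,0) = 53.8400
  k=1: S(1,0) = 62.0858; S(1,1) = 46.6894
  k=2: S(2,0) = 71.5944; S(2,1) = 53.8400; S(2,2) = 40.4884
  k=3: S(3,0) = 82.5593; S(3,1) = 62.0858; S(3,2) = 46.6894; S(3,3) = 35.1111
  k=4: S(4,0) = 95.2035; S(4,1) = 71.5944; S(4,2) = 53.8400; S(4,3) = 40.4884; S(4,4) = 30.4479
Terminal payoffs V(N, i) = max(S_T - K, 0):
  V(4,0) = 37.143498; V(4,1) = 13.534388; V(4,2) = 0.000000; V(4,3) = 0.000000; V(4,4) = 0.000000
Backward induction: V(k, i) = exp(-r*dt) * [p * V(k+1, i) + (1-p) * V(k+1, i+1)]; then take max(V_cont, immediate exercise) for American.
  V(3,0) = exp(-r*dt) * [p*37.143498 + (1-p)*13.534388] = 24.575442; exercise = 24.499289; V(3,0) = max -> 24.575442
  V(3,1) = exp(-r*dt) * [p*13.534388 + (1-p)*0.000000] = 6.339679; exercise = 4.025762; V(3,1) = max -> 6.339679
  V(3,2) = exp(-r*dt) * [p*0.000000 + (1-p)*0.000000] = 0.000000; exercise = 0.000000; V(3,2) = max -> 0.000000
  V(3,3) = exp(-r*dt) * [p*0.000000 + (1-p)*0.000000] = 0.000000; exercise = 0.000000; V(3,3) = max -> 0.000000
  V(2,0) = exp(-r*dt) * [p*24.575442 + (1-p)*6.339679] = 14.873227; exercise = 13.534388; V(2,0) = max -> 14.873227
  V(2,1) = exp(-r*dt) * [p*6.339679 + (1-p)*0.000000] = 2.969586; exercise = 0.000000; V(2,1) = max -> 2.969586
  V(2,2) = exp(-r*dt) * [p*0.000000 + (1-p)*0.000000] = 0.000000; exercise = 0.000000; V(2,2) = max -> 0.000000
  V(1,0) = exp(-r*dt) * [p*14.873227 + (1-p)*2.969586] = 8.541507; exercise = 4.025762; V(1,0) = max -> 8.541507
  V(1,1) = exp(-r*dt) * [p*2.969586 + (1-p)*0.000000] = 1.390992; exercise = 0.000000; V(1,1) = max -> 1.390992
  V(0,0) = exp(-r*dt) * [p*8.541507 + (1-p)*1.390992] = 4.738560; exercise = 0.000000; V(0,0) = max -> 4.738560


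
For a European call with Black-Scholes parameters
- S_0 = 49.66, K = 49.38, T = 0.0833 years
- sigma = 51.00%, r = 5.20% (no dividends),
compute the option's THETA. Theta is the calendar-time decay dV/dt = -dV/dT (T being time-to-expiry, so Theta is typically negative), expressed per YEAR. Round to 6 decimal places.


Answer: Theta = -18.602136

Derivation:
d1 = 0.1414387678; d2 = -0.0057561030
phi(d1) = 0.3949717658; exp(-qT) = 1.0000000000; exp(-rT) = 0.9956777678
Theta = -S*exp(-qT)*phi(d1)*sigma/(2*sqrt(T)) - r*K*exp(-rT)*N(d2) + q*S*exp(-qT)*N(d1)
N(d1) = 0.5562383351; N(d2) = 0.4977036598; sqrt(T) = 0.2886173938
Term 1 = -49.6600 * 1.0000000000 * 0.3949717658 * 0.5100 / (2 * 0.2886173938) = -17.3296761363
Term 2 = -0.0520 * 49.3800 * 0.9956777678 * 0.4977036598 = -1.2724598078
Term 3 = 0 (no dividend yield, q = 0)
Theta = -17.3296761363 + (-1.2724598078) + (0.0000000000) = -18.602136


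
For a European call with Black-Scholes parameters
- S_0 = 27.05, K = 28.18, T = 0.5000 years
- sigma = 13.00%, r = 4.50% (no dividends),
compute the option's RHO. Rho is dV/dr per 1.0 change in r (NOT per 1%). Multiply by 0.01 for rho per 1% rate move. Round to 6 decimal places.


Answer: Rho = 5.547587

Derivation:
d1 = -0.1544810874; d2 = -0.2464049689
phi(d1) = 0.3942103076; exp(-qT) = 1.0000000000; exp(-rT) = 0.9777512372
N(d2) = 0.4026843801
Rho = K*T*exp(-rT)*N(d2) = 28.1800 * 0.5000 * 0.9777512372 * 0.4026843801 = 5.547587


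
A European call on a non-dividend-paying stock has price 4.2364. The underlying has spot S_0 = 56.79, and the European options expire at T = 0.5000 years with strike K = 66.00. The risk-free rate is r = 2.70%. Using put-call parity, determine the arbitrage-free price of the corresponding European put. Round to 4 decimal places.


Answer: Put price = 12.5614

Derivation:
Put-call parity: C - P = S_0 * exp(-qT) - K * exp(-rT).
S_0 * exp(-qT) = 56.7900 * 1.00000000 = 56.79000000
K * exp(-rT) = 66.0000 * 0.98659072 = 65.11498728
P = C - S*exp(-qT) + K*exp(-rT)
P = 4.2364 - 56.79000000 + 65.11498728 = 12.5614


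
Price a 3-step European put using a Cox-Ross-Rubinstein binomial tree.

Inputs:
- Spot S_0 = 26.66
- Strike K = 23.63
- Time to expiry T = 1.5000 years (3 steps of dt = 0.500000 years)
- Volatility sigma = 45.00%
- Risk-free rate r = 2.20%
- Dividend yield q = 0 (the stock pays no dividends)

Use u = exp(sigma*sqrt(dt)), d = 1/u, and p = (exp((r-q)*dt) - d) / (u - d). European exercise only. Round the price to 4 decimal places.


Answer: Price = V(0,0) = 3.9936

Derivation:
dt = T/N = 0.500000
u = exp(sigma*sqrt(dt)) = 1.374648; d = 1/u = 0.727459
p = (exp((r-q)*dt) - d) / (u - d) = 0.438205
Discount per step: exp(-r*dt) = 0.989060
Stock lattice S(k, i) with i counting down-moves:
  k=0: S(0,0) = 26.6600
  k=1: S(1,0) = 36.6481; S(1,1) = 19.3940
  k=2: S(2,0) = 50.3783; S(2,1) = 26.6600; S(2,2) = 14.1084
  k=3: S(3,0) = 69.2524; S(3,1) = 36.6481; S(3,2) = 19.3940; S(3,3) = 10.2633
Terminal payoffs V(N, i) = max(K - S_T, 0):
  V(3,0) = 0.000000; V(3,1) = 0.000000; V(3,2) = 4.235951; V(3,3) = 13.366744
Backward induction: V(k, i) = exp(-r*dt) * [p * V(k+1, i) + (1-p) * V(k+1, i+1)].
  V(2,0) = exp(-r*dt) * [p*0.000000 + (1-p)*0.000000] = 0.000000
  V(2,1) = exp(-r*dt) * [p*0.000000 + (1-p)*4.235951] = 2.353701
  V(2,2) = exp(-r*dt) * [p*4.235951 + (1-p)*13.366744] = 9.263125
  V(1,0) = exp(-r*dt) * [p*0.000000 + (1-p)*2.353701] = 1.307831
  V(1,1) = exp(-r*dt) * [p*2.353701 + (1-p)*9.263125] = 6.167165
  V(0,0) = exp(-r*dt) * [p*1.307831 + (1-p)*6.167165] = 3.993607


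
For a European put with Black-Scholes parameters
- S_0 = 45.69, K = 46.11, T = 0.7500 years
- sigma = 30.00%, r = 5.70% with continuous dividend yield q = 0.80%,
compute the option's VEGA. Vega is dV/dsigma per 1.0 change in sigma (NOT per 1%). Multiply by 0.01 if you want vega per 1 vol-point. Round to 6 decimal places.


d1 = 0.2361347565; d2 = -0.0236728646
phi(d1) = 0.3879734596; exp(-qT) = 0.9940179641; exp(-rT) = 0.9581508979
Vega = S * exp(-qT) * phi(d1) * sqrt(T) = 45.6900 * 0.9940179641 * 0.3879734596 * 0.8660254038 = 15.259772

Answer: Vega = 15.259772


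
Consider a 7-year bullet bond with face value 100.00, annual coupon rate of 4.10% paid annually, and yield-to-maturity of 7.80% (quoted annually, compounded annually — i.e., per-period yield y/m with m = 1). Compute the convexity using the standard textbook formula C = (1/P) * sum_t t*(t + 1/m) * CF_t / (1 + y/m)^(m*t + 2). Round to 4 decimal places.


Answer: Convexity = 40.2369

Derivation:
Coupon per period c = face * coupon_rate / m = 4.100000
Periods per year m = 1; per-period yield y/m = 0.078000
Number of cashflows N = 7
Cashflows (t years, CF_t, discount factor 1/(1+y/m)^(m*t), PV):
  t = 1.0000: CF_t = 4.100000, DF = 0.927644, PV = 3.803340
  t = 2.0000: CF_t = 4.100000, DF = 0.860523, PV = 3.528144
  t = 3.0000: CF_t = 4.100000, DF = 0.798259, PV = 3.272861
  t = 4.0000: CF_t = 4.100000, DF = 0.740500, PV = 3.036049
  t = 5.0000: CF_t = 4.100000, DF = 0.686920, PV = 2.816372
  t = 6.0000: CF_t = 4.100000, DF = 0.637217, PV = 2.612590
  t = 7.0000: CF_t = 104.100000, DF = 0.591111, PV = 61.534603
Price P = sum_t PV_t = 80.603960
Convexity numerator sum_t t*(t + 1/m) * CF_t / (1+y/m)^(m*t + 2):
  t = 1.0000: term = 6.545722
  t = 2.0000: term = 18.216296
  t = 3.0000: term = 33.796467
  t = 4.0000: term = 52.251804
  t = 5.0000: term = 72.706592
  t = 6.0000: term = 94.424145
  t = 7.0000: term = 2965.308680
Convexity = (1/P) * sum = 3243.249705 / 80.603960 = 40.236853


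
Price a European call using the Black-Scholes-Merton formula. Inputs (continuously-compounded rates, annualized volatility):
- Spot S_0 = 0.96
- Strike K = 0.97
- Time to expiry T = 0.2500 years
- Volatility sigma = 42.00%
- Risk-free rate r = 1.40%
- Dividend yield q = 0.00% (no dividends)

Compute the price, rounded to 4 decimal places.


d1 = (ln(S/K) + (r - q + 0.5*sigma^2) * T) / (sigma * sqrt(T)) = 0.07232006
d2 = d1 - sigma * sqrt(T) = -0.13767994
exp(-rT) = 0.99650612; exp(-qT) = 1.00000000
C = S_0 * exp(-qT) * N(d1) - K * exp(-rT) * N(d2)
N(d1) = 0.52882640; N(d2) = 0.44524669
C = 0.9600 * 1.00000000 * 0.52882640 - 0.9700 * 0.99650612 * 0.44524669 = 0.0773

Answer: Price = 0.0773


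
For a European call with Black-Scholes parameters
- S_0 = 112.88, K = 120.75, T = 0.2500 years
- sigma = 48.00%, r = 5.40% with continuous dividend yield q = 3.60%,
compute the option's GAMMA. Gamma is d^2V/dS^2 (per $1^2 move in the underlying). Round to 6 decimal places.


d1 = -0.1420707708; d2 = -0.3820707708
phi(d1) = 0.3949363820; exp(-qT) = 0.9910403788; exp(-rT) = 0.9865907163
Gamma = exp(-qT) * phi(d1) / (S * sigma * sqrt(T)) = 0.9910403788 * 0.3949363820 / (112.8800 * 0.4800 * 0.5000000000) = 0.014447

Answer: Gamma = 0.014447


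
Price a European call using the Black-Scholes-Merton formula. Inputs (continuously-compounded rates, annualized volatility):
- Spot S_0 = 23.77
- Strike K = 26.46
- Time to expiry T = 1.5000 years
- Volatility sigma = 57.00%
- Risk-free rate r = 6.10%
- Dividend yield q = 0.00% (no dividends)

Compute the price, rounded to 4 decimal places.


d1 = (ln(S/K) + (r - q + 0.5*sigma^2) * T) / (sigma * sqrt(T)) = 0.32654867
d2 = d1 - sigma * sqrt(T) = -0.37155590
exp(-rT) = 0.91256132; exp(-qT) = 1.00000000
C = S_0 * exp(-qT) * N(d1) - K * exp(-rT) * N(d2)
N(d1) = 0.62799536; N(d2) = 0.35511176
C = 23.7700 * 1.00000000 * 0.62799536 - 26.4600 * 0.91256132 * 0.35511176 = 6.3528

Answer: Price = 6.3528


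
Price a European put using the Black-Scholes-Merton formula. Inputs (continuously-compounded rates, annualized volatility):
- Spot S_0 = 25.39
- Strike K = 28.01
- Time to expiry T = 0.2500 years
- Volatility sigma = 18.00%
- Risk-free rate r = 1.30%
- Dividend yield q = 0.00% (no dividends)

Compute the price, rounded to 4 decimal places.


d1 = (ln(S/K) + (r - q + 0.5*sigma^2) * T) / (sigma * sqrt(T)) = -1.01006882
d2 = d1 - sigma * sqrt(T) = -1.10006882
exp(-rT) = 0.99675528; exp(-qT) = 1.00000000
P = K * exp(-rT) * N(-d2) - S_0 * exp(-qT) * N(-d1)
N(-d1) = 0.84376884; N(-d2) = 0.86434893
P = 28.0100 * 0.99675528 * 0.86434893 - 25.3900 * 1.00000000 * 0.84376884 = 2.7086

Answer: Price = 2.7086


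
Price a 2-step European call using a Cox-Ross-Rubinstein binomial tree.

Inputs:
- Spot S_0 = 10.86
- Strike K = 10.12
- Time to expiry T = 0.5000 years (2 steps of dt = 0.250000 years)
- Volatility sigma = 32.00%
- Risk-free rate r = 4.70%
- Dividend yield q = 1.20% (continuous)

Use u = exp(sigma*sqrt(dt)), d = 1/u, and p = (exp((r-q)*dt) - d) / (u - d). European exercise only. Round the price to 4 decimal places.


dt = T/N = 0.250000
u = exp(sigma*sqrt(dt)) = 1.173511; d = 1/u = 0.852144
p = (exp((r-q)*dt) - d) / (u - d) = 0.487432
Discount per step: exp(-r*dt) = 0.988319
Stock lattice S(k, i) with i counting down-moves:
  k=0: S(0,0) = 10.8600
  k=1: S(1,0) = 12.7443; S(1,1) = 9.2543
  k=2: S(2,0) = 14.9556; S(2,1) = 10.8600; S(2,2) = 7.8860
Terminal payoffs V(N, i) = max(S_T - K, 0):
  V(2,0) = 4.835608; V(2,1) = 0.740000; V(2,2) = 0.000000
Backward induction: V(k, i) = exp(-r*dt) * [p * V(k+1, i) + (1-p) * V(k+1, i+1)].
  V(1,0) = exp(-r*dt) * [p*4.835608 + (1-p)*0.740000] = 2.704366
  V(1,1) = exp(-r*dt) * [p*0.740000 + (1-p)*0.000000] = 0.356486
  V(0,0) = exp(-r*dt) * [p*2.704366 + (1-p)*0.356486] = 1.483386

Answer: Price = V(0,0) = 1.4834


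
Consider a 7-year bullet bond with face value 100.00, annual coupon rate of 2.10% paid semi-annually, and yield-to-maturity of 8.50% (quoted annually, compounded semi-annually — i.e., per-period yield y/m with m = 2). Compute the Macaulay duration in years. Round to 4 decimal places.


Coupon per period c = face * coupon_rate / m = 1.050000
Periods per year m = 2; per-period yield y/m = 0.042500
Number of cashflows N = 14
Cashflows (t years, CF_t, discount factor 1/(1+y/m)^(m*t), PV):
  t = 0.5000: CF_t = 1.050000, DF = 0.959233, PV = 1.007194
  t = 1.0000: CF_t = 1.050000, DF = 0.920127, PV = 0.966134
  t = 1.5000: CF_t = 1.050000, DF = 0.882616, PV = 0.926747
  t = 2.0000: CF_t = 1.050000, DF = 0.846634, PV = 0.888966
  t = 2.5000: CF_t = 1.050000, DF = 0.812119, PV = 0.852725
  t = 3.0000: CF_t = 1.050000, DF = 0.779011, PV = 0.817962
  t = 3.5000: CF_t = 1.050000, DF = 0.747253, PV = 0.784615
  t = 4.0000: CF_t = 1.050000, DF = 0.716789, PV = 0.752629
  t = 4.5000: CF_t = 1.050000, DF = 0.687568, PV = 0.721946
  t = 5.0000: CF_t = 1.050000, DF = 0.659537, PV = 0.692514
  t = 5.5000: CF_t = 1.050000, DF = 0.632650, PV = 0.664282
  t = 6.0000: CF_t = 1.050000, DF = 0.606858, PV = 0.637201
  t = 6.5000: CF_t = 1.050000, DF = 0.582118, PV = 0.611224
  t = 7.0000: CF_t = 101.050000, DF = 0.558387, PV = 56.424982
Price P = sum_t PV_t = 66.749120
Macaulay numerator sum_t t * PV_t:
  t * PV_t at t = 0.5000: 0.503597
  t * PV_t at t = 1.0000: 0.966134
  t * PV_t at t = 1.5000: 1.390120
  t * PV_t at t = 2.0000: 1.777932
  t * PV_t at t = 2.5000: 2.131812
  t * PV_t at t = 3.0000: 2.453885
  t * PV_t at t = 3.5000: 2.746154
  t * PV_t at t = 4.0000: 3.010515
  t * PV_t at t = 4.5000: 3.248757
  t * PV_t at t = 5.0000: 3.462571
  t * PV_t at t = 5.5000: 3.653552
  t * PV_t at t = 6.0000: 3.823207
  t * PV_t at t = 6.5000: 3.972957
  t * PV_t at t = 7.0000: 394.974872
Macaulay duration D = (sum_t t * PV_t) / P = 428.116064 / 66.749120 = 6.413808

Answer: Macaulay duration = 6.4138 years


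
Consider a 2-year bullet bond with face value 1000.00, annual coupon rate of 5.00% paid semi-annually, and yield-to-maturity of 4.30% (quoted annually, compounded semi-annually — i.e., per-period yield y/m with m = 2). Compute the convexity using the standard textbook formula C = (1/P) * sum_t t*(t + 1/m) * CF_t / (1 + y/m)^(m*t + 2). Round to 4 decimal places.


Answer: Convexity = 4.5639

Derivation:
Coupon per period c = face * coupon_rate / m = 25.000000
Periods per year m = 2; per-period yield y/m = 0.021500
Number of cashflows N = 4
Cashflows (t years, CF_t, discount factor 1/(1+y/m)^(m*t), PV):
  t = 0.5000: CF_t = 25.000000, DF = 0.978953, PV = 24.473813
  t = 1.0000: CF_t = 25.000000, DF = 0.958348, PV = 23.958701
  t = 1.5000: CF_t = 25.000000, DF = 0.938177, PV = 23.454431
  t = 2.0000: CF_t = 1025.000000, DF = 0.918431, PV = 941.391736
Price P = sum_t PV_t = 1013.278681
Convexity numerator sum_t t*(t + 1/m) * CF_t / (1+y/m)^(m*t + 2):
  t = 0.5000: term = 11.727215
  t = 1.0000: term = 34.441161
  t = 1.5000: term = 67.432523
  t = 2.0000: term = 4510.904616
Convexity = (1/P) * sum = 4624.505515 / 1013.278681 = 4.563903


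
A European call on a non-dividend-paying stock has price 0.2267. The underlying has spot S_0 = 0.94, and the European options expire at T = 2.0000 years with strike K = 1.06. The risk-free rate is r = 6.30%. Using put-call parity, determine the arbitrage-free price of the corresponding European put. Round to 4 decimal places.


Put-call parity: C - P = S_0 * exp(-qT) - K * exp(-rT).
S_0 * exp(-qT) = 0.9400 * 1.00000000 = 0.94000000
K * exp(-rT) = 1.0600 * 0.88161485 = 0.93451174
P = C - S*exp(-qT) + K*exp(-rT)
P = 0.2267 - 0.94000000 + 0.93451174 = 0.2212

Answer: Put price = 0.2212


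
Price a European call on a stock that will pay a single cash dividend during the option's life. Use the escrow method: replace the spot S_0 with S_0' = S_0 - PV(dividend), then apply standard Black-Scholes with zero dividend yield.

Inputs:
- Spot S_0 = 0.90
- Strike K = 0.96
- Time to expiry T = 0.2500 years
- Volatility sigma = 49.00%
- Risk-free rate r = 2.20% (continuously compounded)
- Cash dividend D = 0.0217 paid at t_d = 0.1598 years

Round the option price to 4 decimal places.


PV(D) = D * exp(-r * t_d) = 0.0217 * 0.99649057 = 0.02162385
S_0' = S_0 - PV(D) = 0.9000 - 0.02162385 = 0.87837615
d1 = (ln(S_0'/K) + (r + sigma^2/2)*T) / (sigma*sqrt(T)) = -0.21773821
d2 = d1 - sigma*sqrt(T) = -0.46273821
exp(-rT) = 0.99451510
N(d1) = 0.41381655; N(d2) = 0.32177601
C = S_0' * N(d1) - K * exp(-rT) * N(d2) = 0.87837615 * 0.41381655 - 0.9600 * 0.99451510 * 0.32177601 = 0.0563

Answer: Price = 0.0563


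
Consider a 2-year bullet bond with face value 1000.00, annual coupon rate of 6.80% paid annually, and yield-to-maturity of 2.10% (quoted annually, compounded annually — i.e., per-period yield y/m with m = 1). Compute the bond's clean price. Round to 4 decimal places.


Coupon per period c = face * coupon_rate / m = 68.000000
Periods per year m = 1; per-period yield y/m = 0.021000
Number of cashflows N = 2
Cashflows (t years, CF_t, discount factor 1/(1+y/m)^(m*t), PV):
  t = 1.0000: CF_t = 68.000000, DF = 0.979432, PV = 66.601371
  t = 2.0000: CF_t = 1068.000000, DF = 0.959287, PV = 1024.518414
Price P = sum_t PV_t = 1091.119785

Answer: Price = 1091.1198


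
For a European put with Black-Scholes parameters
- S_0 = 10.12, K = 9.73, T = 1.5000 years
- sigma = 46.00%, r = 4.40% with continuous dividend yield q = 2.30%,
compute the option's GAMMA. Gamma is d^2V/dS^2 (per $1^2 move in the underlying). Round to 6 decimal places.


d1 = 0.4073603818; d2 = -0.1560222591
phi(d1) = 0.3671775452; exp(-qT) = 0.9660883397; exp(-rT) = 0.9361308643
Gamma = exp(-qT) * phi(d1) / (S * sigma * sqrt(T)) = 0.9660883397 * 0.3671775452 / (10.1200 * 0.4600 * 1.2247448714) = 0.062217

Answer: Gamma = 0.062217


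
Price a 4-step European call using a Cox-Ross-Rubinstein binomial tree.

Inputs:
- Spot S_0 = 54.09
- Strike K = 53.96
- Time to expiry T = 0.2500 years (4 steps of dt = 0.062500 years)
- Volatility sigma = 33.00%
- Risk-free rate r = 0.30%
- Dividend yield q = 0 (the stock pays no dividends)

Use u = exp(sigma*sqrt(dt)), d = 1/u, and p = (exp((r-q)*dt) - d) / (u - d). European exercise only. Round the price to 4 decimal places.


dt = T/N = 0.062500
u = exp(sigma*sqrt(dt)) = 1.085999; d = 1/u = 0.920811
p = (exp((r-q)*dt) - d) / (u - d) = 0.480522
Discount per step: exp(-r*dt) = 0.999813
Stock lattice S(k, i) with i counting down-moves:
  k=0: S(0,0) = 54.0900
  k=1: S(1,0) = 58.7417; S(1,1) = 49.8067
  k=2: S(2,0) = 63.7934; S(2,1) = 54.0900; S(2,2) = 45.8626
  k=3: S(3,0) = 69.2795; S(3,1) = 58.7417; S(3,2) = 49.8067; S(3,3) = 42.2308
  k=4: S(4,0) = 75.2375; S(4,1) = 63.7934; S(4,2) = 54.0900; S(4,3) = 45.8626; S(4,4) = 38.8866
Terminal payoffs V(N, i) = max(S_T - K, 0):
  V(4,0) = 21.277466; V(4,1) = 9.833374; V(4,2) = 0.130000; V(4,3) = 0.000000; V(4,4) = 0.000000
Backward induction: V(k, i) = exp(-r*dt) * [p * V(k+1, i) + (1-p) * V(k+1, i+1)].
  V(3,0) = exp(-r*dt) * [p*21.277466 + (1-p)*9.833374] = 15.329636
  V(3,1) = exp(-r*dt) * [p*9.833374 + (1-p)*0.130000] = 4.791785
  V(3,2) = exp(-r*dt) * [p*0.130000 + (1-p)*0.000000] = 0.062456
  V(3,3) = exp(-r*dt) * [p*0.000000 + (1-p)*0.000000] = 0.000000
  V(2,0) = exp(-r*dt) * [p*15.329636 + (1-p)*4.791785] = 9.853605
  V(2,1) = exp(-r*dt) * [p*4.791785 + (1-p)*0.062456] = 2.334564
  V(2,2) = exp(-r*dt) * [p*0.062456 + (1-p)*0.000000] = 0.030006
  V(1,0) = exp(-r*dt) * [p*9.853605 + (1-p)*2.334564] = 5.946513
  V(1,1) = exp(-r*dt) * [p*2.334564 + (1-p)*0.030006] = 1.137183
  V(0,0) = exp(-r*dt) * [p*5.946513 + (1-p)*1.137183] = 3.447525

Answer: Price = V(0,0) = 3.4475


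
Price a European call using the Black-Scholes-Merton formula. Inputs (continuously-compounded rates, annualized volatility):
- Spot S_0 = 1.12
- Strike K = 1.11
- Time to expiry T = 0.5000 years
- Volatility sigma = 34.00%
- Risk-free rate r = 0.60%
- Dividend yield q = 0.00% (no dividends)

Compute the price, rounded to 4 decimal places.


Answer: Price = 0.1133

Derivation:
d1 = (ln(S/K) + (r - q + 0.5*sigma^2) * T) / (sigma * sqrt(T)) = 0.16999126
d2 = d1 - sigma * sqrt(T) = -0.07042505
exp(-rT) = 0.99700450; exp(-qT) = 1.00000000
C = S_0 * exp(-qT) * N(d1) - K * exp(-rT) * N(d2)
N(d1) = 0.56749149; N(d2) = 0.47192768
C = 1.1200 * 1.00000000 * 0.56749149 - 1.1100 * 0.99700450 * 0.47192768 = 0.1133


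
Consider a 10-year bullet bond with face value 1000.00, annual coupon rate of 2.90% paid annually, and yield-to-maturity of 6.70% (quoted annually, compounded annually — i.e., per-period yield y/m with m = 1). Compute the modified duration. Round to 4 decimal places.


Coupon per period c = face * coupon_rate / m = 29.000000
Periods per year m = 1; per-period yield y/m = 0.067000
Number of cashflows N = 10
Cashflows (t years, CF_t, discount factor 1/(1+y/m)^(m*t), PV):
  t = 1.0000: CF_t = 29.000000, DF = 0.937207, PV = 27.179007
  t = 2.0000: CF_t = 29.000000, DF = 0.878357, PV = 25.472359
  t = 3.0000: CF_t = 29.000000, DF = 0.823203, PV = 23.872876
  t = 4.0000: CF_t = 29.000000, DF = 0.771511, PV = 22.373829
  t = 5.0000: CF_t = 29.000000, DF = 0.723066, PV = 20.968912
  t = 6.0000: CF_t = 29.000000, DF = 0.677663, PV = 19.652214
  t = 7.0000: CF_t = 29.000000, DF = 0.635110, PV = 18.418195
  t = 8.0000: CF_t = 29.000000, DF = 0.595230, PV = 17.261663
  t = 9.0000: CF_t = 29.000000, DF = 0.557854, PV = 16.177754
  t = 10.0000: CF_t = 1029.000000, DF = 0.522824, PV = 537.986256
Price P = sum_t PV_t = 729.363064
First compute Macaulay numerator sum_t t * PV_t:
  t * PV_t at t = 1.0000: 27.179007
  t * PV_t at t = 2.0000: 50.944717
  t * PV_t at t = 3.0000: 71.618628
  t * PV_t at t = 4.0000: 89.495317
  t * PV_t at t = 5.0000: 104.844561
  t * PV_t at t = 6.0000: 117.913283
  t * PV_t at t = 7.0000: 128.927364
  t * PV_t at t = 8.0000: 138.093307
  t * PV_t at t = 9.0000: 145.599785
  t * PV_t at t = 10.0000: 5379.862556
Macaulay duration D = 6254.478523 / 729.363064 = 8.575261
Modified duration = D / (1 + y/m) = 8.575261 / (1 + 0.067000) = 8.036796

Answer: Modified duration = 8.0368


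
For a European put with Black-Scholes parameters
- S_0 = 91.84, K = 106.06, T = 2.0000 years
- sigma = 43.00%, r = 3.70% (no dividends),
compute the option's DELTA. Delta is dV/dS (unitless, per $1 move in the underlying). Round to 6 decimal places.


d1 = 0.1890161560; d2 = -0.4190956758
phi(d1) = 0.3918790288; exp(-qT) = 1.0000000000; exp(-rT) = 0.9286716938
N(-d1) = 0.4250400772
Delta = -exp(-qT) * N(-d1) = -1.0000000000 * 0.4250400772 = -0.425040

Answer: Delta = -0.425040


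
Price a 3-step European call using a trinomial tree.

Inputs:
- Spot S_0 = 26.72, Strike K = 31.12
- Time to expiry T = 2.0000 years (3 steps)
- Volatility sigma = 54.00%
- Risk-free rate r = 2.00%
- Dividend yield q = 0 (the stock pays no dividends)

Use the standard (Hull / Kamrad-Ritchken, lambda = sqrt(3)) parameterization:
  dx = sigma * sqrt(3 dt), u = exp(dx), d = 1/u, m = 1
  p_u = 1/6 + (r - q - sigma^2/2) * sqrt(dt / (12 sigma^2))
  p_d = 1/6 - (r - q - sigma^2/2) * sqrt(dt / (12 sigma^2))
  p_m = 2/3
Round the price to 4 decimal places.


Answer: Price = V(0,0) = 6.4830

Derivation:
dt = T/N = 0.666667; dx = sigma*sqrt(3*dt) = 0.763675
u = exp(dx) = 2.146150; d = 1/u = 0.465951
p_u = 0.111757, p_m = 0.666667, p_d = 0.221577
Discount per step: exp(-r*dt) = 0.986755
Stock lattice S(k, j) with j the centered position index:
  k=0: S(0,+0) = 26.7200
  k=1: S(1,-1) = 12.4502; S(1,+0) = 26.7200; S(1,+1) = 57.3451
  k=2: S(2,-2) = 5.8012; S(2,-1) = 12.4502; S(2,+0) = 26.7200; S(2,+1) = 57.3451; S(2,+2) = 123.0712
  k=3: S(3,-3) = 2.7031; S(3,-2) = 5.8012; S(3,-1) = 12.4502; S(3,+0) = 26.7200; S(3,+1) = 57.3451; S(3,+2) = 123.0712; S(3,+3) = 264.1292
Terminal payoffs V(N, j) = max(S_T - K, 0):
  V(3,-3) = 0.000000; V(3,-2) = 0.000000; V(3,-1) = 0.000000; V(3,+0) = 0.000000; V(3,+1) = 26.225116; V(3,+2) = 91.951193; V(3,+3) = 233.009185
Backward induction: V(k, j) = exp(-r*dt) * [p_u * V(k+1, j+1) + p_m * V(k+1, j) + p_d * V(k+1, j-1)]
  V(2,-2) = exp(-r*dt) * [p_u*0.000000 + p_m*0.000000 + p_d*0.000000] = 0.000000
  V(2,-1) = exp(-r*dt) * [p_u*0.000000 + p_m*0.000000 + p_d*0.000000] = 0.000000
  V(2,+0) = exp(-r*dt) * [p_u*26.225116 + p_m*0.000000 + p_d*0.000000] = 2.892016
  V(2,+1) = exp(-r*dt) * [p_u*91.951193 + p_m*26.225116 + p_d*0.000000] = 27.391908
  V(2,+2) = exp(-r*dt) * [p_u*233.009185 + p_m*91.951193 + p_d*26.225116] = 91.918237
  V(1,-1) = exp(-r*dt) * [p_u*2.892016 + p_m*0.000000 + p_d*0.000000] = 0.318922
  V(1,+0) = exp(-r*dt) * [p_u*27.391908 + p_m*2.892016 + p_d*0.000000] = 4.923160
  V(1,+1) = exp(-r*dt) * [p_u*91.918237 + p_m*27.391908 + p_d*2.892016] = 28.788148
  V(0,+0) = exp(-r*dt) * [p_u*28.788148 + p_m*4.923160 + p_d*0.318922] = 6.483023


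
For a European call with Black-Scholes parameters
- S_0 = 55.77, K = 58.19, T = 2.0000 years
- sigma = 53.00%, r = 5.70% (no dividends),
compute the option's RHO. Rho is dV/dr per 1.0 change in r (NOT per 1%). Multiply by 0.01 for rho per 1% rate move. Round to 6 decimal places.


Answer: Rho = 40.496997

Derivation:
d1 = 0.4701894157; d2 = -0.2793437724
phi(d1) = 0.3571935181; exp(-qT) = 1.0000000000; exp(-rT) = 0.8922579559
N(d2) = 0.3899905086
Rho = K*T*exp(-rT)*N(d2) = 58.1900 * 2.0000 * 0.8922579559 * 0.3899905086 = 40.496997


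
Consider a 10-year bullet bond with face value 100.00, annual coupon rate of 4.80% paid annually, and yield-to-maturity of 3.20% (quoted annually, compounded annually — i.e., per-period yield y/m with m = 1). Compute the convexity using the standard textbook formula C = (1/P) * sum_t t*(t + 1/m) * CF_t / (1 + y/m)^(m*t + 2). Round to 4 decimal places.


Coupon per period c = face * coupon_rate / m = 4.800000
Periods per year m = 1; per-period yield y/m = 0.032000
Number of cashflows N = 10
Cashflows (t years, CF_t, discount factor 1/(1+y/m)^(m*t), PV):
  t = 1.0000: CF_t = 4.800000, DF = 0.968992, PV = 4.651163
  t = 2.0000: CF_t = 4.800000, DF = 0.938946, PV = 4.506941
  t = 3.0000: CF_t = 4.800000, DF = 0.909831, PV = 4.367191
  t = 4.0000: CF_t = 4.800000, DF = 0.881620, PV = 4.231774
  t = 5.0000: CF_t = 4.800000, DF = 0.854283, PV = 4.100556
  t = 6.0000: CF_t = 4.800000, DF = 0.827793, PV = 3.973407
  t = 7.0000: CF_t = 4.800000, DF = 0.802125, PV = 3.850201
  t = 8.0000: CF_t = 4.800000, DF = 0.777253, PV = 3.730815
  t = 9.0000: CF_t = 4.800000, DF = 0.753152, PV = 3.615130
  t = 10.0000: CF_t = 104.800000, DF = 0.729799, PV = 76.482893
Price P = sum_t PV_t = 113.510070
Convexity numerator sum_t t*(t + 1/m) * CF_t / (1+y/m)^(m*t + 2):
  t = 1.0000: term = 8.734381
  t = 2.0000: term = 25.390643
  t = 3.0000: term = 49.206672
  t = 4.0000: term = 79.468140
  t = 5.0000: term = 115.506018
  t = 6.0000: term = 156.694210
  t = 7.0000: term = 202.447300
  t = 8.0000: term = 252.218397
  t = 9.0000: term = 305.497089
  t = 10.0000: term = 7899.463565
Convexity = (1/P) * sum = 9094.626415 / 113.510070 = 80.121759

Answer: Convexity = 80.1218


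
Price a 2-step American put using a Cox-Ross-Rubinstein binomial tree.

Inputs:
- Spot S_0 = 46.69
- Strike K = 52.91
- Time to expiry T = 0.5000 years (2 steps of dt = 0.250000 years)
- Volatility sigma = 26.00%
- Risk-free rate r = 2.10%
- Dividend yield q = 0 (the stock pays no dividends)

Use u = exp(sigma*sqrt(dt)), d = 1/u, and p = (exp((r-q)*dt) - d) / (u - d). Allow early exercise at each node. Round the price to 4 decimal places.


Answer: Price = V(0,0) = 7.6078

Derivation:
dt = T/N = 0.250000
u = exp(sigma*sqrt(dt)) = 1.138828; d = 1/u = 0.878095
p = (exp((r-q)*dt) - d) / (u - d) = 0.487734
Discount per step: exp(-r*dt) = 0.994764
Stock lattice S(k, i) with i counting down-moves:
  k=0: S(0,0) = 46.6900
  k=1: S(1,0) = 53.1719; S(1,1) = 40.9983
  k=2: S(2,0) = 60.5537; S(2,1) = 46.6900; S(2,2) = 36.0004
Terminal payoffs V(N, i) = max(K - S_T, 0):
  V(2,0) = 0.000000; V(2,1) = 6.220000; V(2,2) = 16.909601
Backward induction: V(k, i) = exp(-r*dt) * [p * V(k+1, i) + (1-p) * V(k+1, i+1)]; then take max(V_cont, immediate exercise) for American.
  V(1,0) = exp(-r*dt) * [p*0.000000 + (1-p)*6.220000] = 3.169609; exercise = 0.000000; V(1,0) = max -> 3.169609
  V(1,1) = exp(-r*dt) * [p*6.220000 + (1-p)*16.909601] = 11.634675; exercise = 11.911724; V(1,1) = max -> 11.911724
  V(0,0) = exp(-r*dt) * [p*3.169609 + (1-p)*11.911724] = 7.607850; exercise = 6.220000; V(0,0) = max -> 7.607850


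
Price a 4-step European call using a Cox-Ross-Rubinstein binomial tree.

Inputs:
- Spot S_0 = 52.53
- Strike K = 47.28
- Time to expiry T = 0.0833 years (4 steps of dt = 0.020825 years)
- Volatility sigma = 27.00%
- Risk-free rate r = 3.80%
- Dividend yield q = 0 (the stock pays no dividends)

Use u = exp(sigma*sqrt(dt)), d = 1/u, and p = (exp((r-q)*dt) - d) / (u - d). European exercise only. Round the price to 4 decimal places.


dt = T/N = 0.020825
u = exp(sigma*sqrt(dt)) = 1.039732; d = 1/u = 0.961786
p = (exp((r-q)*dt) - d) / (u - d) = 0.500417
Discount per step: exp(-r*dt) = 0.999209
Stock lattice S(k, i) with i counting down-moves:
  k=0: S(0,0) = 52.5300
  k=1: S(1,0) = 54.6171; S(1,1) = 50.5226
  k=2: S(2,0) = 56.7872; S(2,1) = 52.5300; S(2,2) = 48.5919
  k=3: S(3,0) = 59.0435; S(3,1) = 54.6171; S(3,2) = 50.5226; S(3,3) = 46.7350
  k=4: S(4,0) = 61.3894; S(4,1) = 56.7872; S(4,2) = 52.5300; S(4,3) = 48.5919; S(4,4) = 44.9491
Terminal payoffs V(N, i) = max(S_T - K, 0):
  V(4,0) = 14.109440; V(4,1) = 9.507210; V(4,2) = 5.250000; V(4,3) = 1.311943; V(4,4) = 0.000000
Backward induction: V(k, i) = exp(-r*dt) * [p * V(k+1, i) + (1-p) * V(k+1, i+1)].
  V(3,0) = exp(-r*dt) * [p*14.109440 + (1-p)*9.507210] = 11.800901
  V(3,1) = exp(-r*dt) * [p*9.507210 + (1-p)*5.250000] = 7.374542
  V(3,2) = exp(-r*dt) * [p*5.250000 + (1-p)*1.311943] = 3.280017
  V(3,3) = exp(-r*dt) * [p*1.311943 + (1-p)*0.000000] = 0.655999
  V(2,0) = exp(-r*dt) * [p*11.800901 + (1-p)*7.374542] = 9.581981
  V(2,1) = exp(-r*dt) * [p*7.374542 + (1-p)*3.280017] = 5.324771
  V(2,2) = exp(-r*dt) * [p*3.280017 + (1-p)*0.655999] = 1.967544
  V(1,0) = exp(-r*dt) * [p*9.581981 + (1-p)*5.324771] = 7.449254
  V(1,1) = exp(-r*dt) * [p*5.324771 + (1-p)*1.967544] = 3.644672
  V(0,0) = exp(-r*dt) * [p*7.449254 + (1-p)*3.644672] = 5.544160

Answer: Price = V(0,0) = 5.5442


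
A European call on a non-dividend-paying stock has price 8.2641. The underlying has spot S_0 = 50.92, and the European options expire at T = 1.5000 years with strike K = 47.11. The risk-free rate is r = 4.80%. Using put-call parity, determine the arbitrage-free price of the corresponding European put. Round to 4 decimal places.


Answer: Put price = 1.1814

Derivation:
Put-call parity: C - P = S_0 * exp(-qT) - K * exp(-rT).
S_0 * exp(-qT) = 50.9200 * 1.00000000 = 50.92000000
K * exp(-rT) = 47.1100 * 0.93053090 = 43.83731050
P = C - S*exp(-qT) + K*exp(-rT)
P = 8.2641 - 50.92000000 + 43.83731050 = 1.1814


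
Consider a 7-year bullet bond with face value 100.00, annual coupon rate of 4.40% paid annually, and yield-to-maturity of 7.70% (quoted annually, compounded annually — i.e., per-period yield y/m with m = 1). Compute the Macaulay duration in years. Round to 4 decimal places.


Answer: Macaulay duration = 6.0771 years

Derivation:
Coupon per period c = face * coupon_rate / m = 4.400000
Periods per year m = 1; per-period yield y/m = 0.077000
Number of cashflows N = 7
Cashflows (t years, CF_t, discount factor 1/(1+y/m)^(m*t), PV):
  t = 1.0000: CF_t = 4.400000, DF = 0.928505, PV = 4.085422
  t = 2.0000: CF_t = 4.400000, DF = 0.862122, PV = 3.793336
  t = 3.0000: CF_t = 4.400000, DF = 0.800484, PV = 3.522132
  t = 4.0000: CF_t = 4.400000, DF = 0.743254, PV = 3.270317
  t = 5.0000: CF_t = 4.400000, DF = 0.690115, PV = 3.036506
  t = 6.0000: CF_t = 4.400000, DF = 0.640775, PV = 2.819411
  t = 7.0000: CF_t = 104.400000, DF = 0.594963, PV = 62.114154
Price P = sum_t PV_t = 82.641278
Macaulay numerator sum_t t * PV_t:
  t * PV_t at t = 1.0000: 4.085422
  t * PV_t at t = 2.0000: 7.586671
  t * PV_t at t = 3.0000: 10.566395
  t * PV_t at t = 4.0000: 13.081268
  t * PV_t at t = 5.0000: 15.182531
  t * PV_t at t = 6.0000: 16.916469
  t * PV_t at t = 7.0000: 434.799079
Macaulay duration D = (sum_t t * PV_t) / P = 502.217835 / 82.641278 = 6.077082
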